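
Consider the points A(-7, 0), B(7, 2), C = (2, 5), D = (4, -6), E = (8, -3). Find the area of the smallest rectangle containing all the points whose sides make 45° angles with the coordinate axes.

In coordinates u = x + y, v = x − y the rectangle is axis-aligned; the map (x,y)→(u,v) scales areas by 2.
u-values: -7, 9, 7, -2, 5; range = 9 − (-7) = 16.
v-values: -7, 5, -3, 10, 11; range = 11 − (-7) = 18.
Area = (16 × 18) / 2 = 144.

144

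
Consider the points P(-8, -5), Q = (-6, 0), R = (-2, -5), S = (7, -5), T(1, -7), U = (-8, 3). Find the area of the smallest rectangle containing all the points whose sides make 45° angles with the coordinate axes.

172.5

In coordinates u = x + y, v = x − y the rectangle is axis-aligned; the map (x,y)→(u,v) scales areas by 2.
u-values: -13, -6, -7, 2, -6, -5; range = 2 − (-13) = 15.
v-values: -3, -6, 3, 12, 8, -11; range = 12 − (-11) = 23.
Area = (15 × 23) / 2 = 172.5.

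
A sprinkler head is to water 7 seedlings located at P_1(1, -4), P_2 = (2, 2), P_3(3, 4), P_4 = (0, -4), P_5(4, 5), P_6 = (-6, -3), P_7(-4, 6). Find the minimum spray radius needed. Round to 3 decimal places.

6.403

The farthest pair is P_5–P_6 with squared distance 164. The circle on this segment as diameter has centre (-1, 1) and r² = 164/4 = 41.
Check P_1: distance² to centre = 29 ≤ 41, so it lies inside.
All remaining points lie in this disk, and no smaller disk contains both endpoints, so this is the minimum enclosing circle.
r = √41 ≈ 6.403.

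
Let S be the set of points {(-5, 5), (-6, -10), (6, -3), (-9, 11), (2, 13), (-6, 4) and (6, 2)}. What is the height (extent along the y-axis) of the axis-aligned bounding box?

max y = 13, min y = -10, so height = 23.

23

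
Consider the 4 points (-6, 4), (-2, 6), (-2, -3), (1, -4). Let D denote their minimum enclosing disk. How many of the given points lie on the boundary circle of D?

By Welzl's lemma the MEC is supported by two points (diametrically opposite) or three points (on a circumcircle).
The minimum enclosing circle is determined by three boundary points: (-6, 4), (-2, 6), (1, -4).
Their circumcentre is (-83/46, 14/23) with r² = 61585/2116.
The farthest remaining point (-2, -3) is at distance² 27637/2116 ≤ 61585/2116.
The points at distance exactly r from the centre are (-6, 4), (-2, 6), (1, -4) — 3 points.

3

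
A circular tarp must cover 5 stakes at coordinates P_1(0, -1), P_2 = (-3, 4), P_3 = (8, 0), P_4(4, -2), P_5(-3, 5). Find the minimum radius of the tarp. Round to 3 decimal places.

By Welzl's lemma the MEC is supported by two points (diametrically opposite) or three points (on a circumcircle).
The farthest pair is P_3–P_5 with squared distance 146. The circle on this segment as diameter has centre (2.5, 2.5) and r² = 146/4 = 36.5.
Check P_1: distance² to centre = 18.5 ≤ 36.5, so it lies inside.
All remaining points lie in this disk, and no smaller disk contains both endpoints, so this is the minimum enclosing circle.
r = √(36.5) ≈ 6.042.

6.042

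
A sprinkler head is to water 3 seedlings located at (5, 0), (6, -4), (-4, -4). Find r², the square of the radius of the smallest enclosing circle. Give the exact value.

Call the three points A, B, C in the order given.
Side lengths²: AB² = 17, AC² = 97, BC² = 100.
Since BC² = 100 < 97 + 17 = 114, the triangle is acute, so the smallest enclosing circle is the circumcircle.
Circumcentre = (1, -3.125), r² = 25.765625.

25.765625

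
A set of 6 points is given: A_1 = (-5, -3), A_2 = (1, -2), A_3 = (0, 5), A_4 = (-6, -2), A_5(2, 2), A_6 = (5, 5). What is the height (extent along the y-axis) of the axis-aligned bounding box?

8

max y = 5, min y = -3, so height = 8.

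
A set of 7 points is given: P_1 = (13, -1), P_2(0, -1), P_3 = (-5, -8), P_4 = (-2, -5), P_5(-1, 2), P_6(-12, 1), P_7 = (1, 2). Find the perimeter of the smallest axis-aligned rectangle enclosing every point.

70

Width = max x − min x = 13 − (-12) = 25.
Height = max y − min y = 2 − (-8) = 10.
Perimeter = 2(25 + 10) = 70.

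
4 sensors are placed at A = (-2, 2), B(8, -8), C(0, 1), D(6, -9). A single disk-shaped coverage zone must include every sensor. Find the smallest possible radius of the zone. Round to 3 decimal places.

7.071

The minimum enclosing circle of a finite set is fixed by two of the points (as a diameter) or three (as a circumcircle).
The farthest pair is A–B with squared distance 200. The circle on this segment as diameter has centre (3, -3) and r² = 200/4 = 50.
Check C: distance² to centre = 25 ≤ 50, so it lies inside.
All remaining points lie in this disk, and no smaller disk contains both endpoints, so this is the minimum enclosing circle.
r = √50 ≈ 7.071.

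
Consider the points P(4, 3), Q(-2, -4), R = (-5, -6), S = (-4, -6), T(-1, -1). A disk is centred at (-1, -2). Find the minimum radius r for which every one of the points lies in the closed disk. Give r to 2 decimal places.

7.07

The required radius is the distance from (-1, -2) to the farthest point.
Squared distances: 50, 5, 32, 25, 1.
Maximum is 50, attained at P.
r = √50 ≈ 7.07.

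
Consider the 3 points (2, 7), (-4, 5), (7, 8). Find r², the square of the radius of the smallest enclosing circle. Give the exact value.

32.5

Call the three points A, B, C in the order given.
Side lengths²: AB² = 40, AC² = 26, BC² = 130.
Since BC² = 130 ≥ 40 + 26 = 66, the angle opposite BC is not acute, so the smallest enclosing circle has BC as diameter.
Centre = midpoint of BC = (1.5, 6.5), r² = 130/4 = 32.5.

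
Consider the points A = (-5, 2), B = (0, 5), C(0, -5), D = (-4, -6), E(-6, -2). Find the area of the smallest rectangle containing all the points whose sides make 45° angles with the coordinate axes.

90

In coordinates u = x + y, v = x − y the rectangle is axis-aligned; the map (x,y)→(u,v) scales areas by 2.
u-values: -3, 5, -5, -10, -8; range = 5 − (-10) = 15.
v-values: -7, -5, 5, 2, -4; range = 5 − (-7) = 12.
Area = (15 × 12) / 2 = 90.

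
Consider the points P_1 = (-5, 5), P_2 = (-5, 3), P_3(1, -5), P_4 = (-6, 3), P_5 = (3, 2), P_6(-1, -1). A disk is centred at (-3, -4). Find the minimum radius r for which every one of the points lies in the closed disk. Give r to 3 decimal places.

9.220

The required radius is the distance from (-3, -4) to the farthest point.
Squared distances: 85, 53, 17, 58, 72, 13.
Maximum is 85, attained at P_1.
r = √85 ≈ 9.220.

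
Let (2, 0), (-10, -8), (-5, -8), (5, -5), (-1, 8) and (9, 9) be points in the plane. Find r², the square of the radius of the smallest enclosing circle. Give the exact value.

The minimum enclosing circle of a finite set is fixed by two of the points (as a diameter) or three (as a circumcircle).
The farthest pair is (-10, -8)–(9, 9) with squared distance 650. The circle on this segment as diameter has centre (-0.5, 0.5) and r² = 650/4 = 162.5.
Check (2, 0): distance² to centre = 6.5 ≤ 162.5, so it lies inside.
All remaining points lie in this disk, and no smaller disk contains both endpoints, so this is the minimum enclosing circle.

162.5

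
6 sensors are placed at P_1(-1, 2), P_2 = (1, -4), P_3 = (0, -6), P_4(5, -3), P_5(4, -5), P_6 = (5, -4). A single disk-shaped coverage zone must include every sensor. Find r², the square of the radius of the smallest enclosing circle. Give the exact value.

1885/98

By Welzl's lemma the MEC is supported by two points (diametrically opposite) or three points (on a circumcircle).
The minimum enclosing circle is determined by three boundary points: P_1, P_3, P_6.
Their circumcentre is (17/14, -25/14) with r² = 1885/98.
The farthest remaining point P_5 is at distance² 1773/98 ≤ 1885/98.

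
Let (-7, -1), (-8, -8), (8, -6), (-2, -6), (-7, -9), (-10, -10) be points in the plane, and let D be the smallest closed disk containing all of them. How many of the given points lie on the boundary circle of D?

The farthest pair is (8, -6)–(-10, -10) with squared distance 340. The circle on this segment as diameter has centre (-1, -8) and r² = 340/4 = 85.
Check (-7, -1): distance² to centre = 85 ≤ 85, so it lies inside.
All remaining points lie in this disk, and no smaller disk contains both endpoints, so this is the minimum enclosing circle.
The points at distance exactly r from the centre are (-7, -1), (8, -6), (-10, -10) — 3 points.

3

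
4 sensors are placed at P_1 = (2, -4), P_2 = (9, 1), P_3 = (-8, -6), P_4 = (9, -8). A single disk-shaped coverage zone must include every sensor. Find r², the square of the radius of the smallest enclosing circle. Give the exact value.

The minimum enclosing circle is determined by three boundary points: P_2, P_3, P_4.
Their circumcentre is (31/34, -3.5) with r² = 49517/578.
The farthest remaining point P_1 is at distance² 829/578 ≤ 49517/578.

49517/578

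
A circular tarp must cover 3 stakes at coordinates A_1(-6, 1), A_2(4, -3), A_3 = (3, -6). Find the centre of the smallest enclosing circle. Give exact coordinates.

(-1.5, -2.5)

Side lengths²: A_1A_2² = 116, A_1A_3² = 130, A_2A_3² = 10.
Since A_1A_3² = 130 ≥ 116 + 10 = 126, the angle opposite A_1A_3 is not acute, so the smallest enclosing circle has A_1A_3 as diameter.
Centre = midpoint of A_1A_3 = (-1.5, -2.5), r² = 130/4 = 32.5.
Centre = (-1.5, -2.5).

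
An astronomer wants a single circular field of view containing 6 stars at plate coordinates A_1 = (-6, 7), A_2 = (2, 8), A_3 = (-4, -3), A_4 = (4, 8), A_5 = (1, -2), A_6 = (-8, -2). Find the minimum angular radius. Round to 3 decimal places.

7.810

The farthest pair is A_4–A_6 with squared distance 244. The circle on this segment as diameter has centre (-2, 3) and r² = 244/4 = 61.
Check A_1: distance² to centre = 32 ≤ 61, so it lies inside.
All remaining points lie in this disk, and no smaller disk contains both endpoints, so this is the minimum enclosing circle.
r = √61 ≈ 7.810.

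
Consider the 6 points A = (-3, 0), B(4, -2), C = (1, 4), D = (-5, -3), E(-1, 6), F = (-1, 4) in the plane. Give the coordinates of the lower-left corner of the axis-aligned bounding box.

(-5, -3)

x-range [-5, 4], y-range [-3, 6].
The lower-left corner is (-5, -3).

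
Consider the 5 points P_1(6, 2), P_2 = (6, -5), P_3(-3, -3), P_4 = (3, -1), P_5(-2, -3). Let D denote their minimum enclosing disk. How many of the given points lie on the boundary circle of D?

3

A smallest enclosing disk is always determined by at most three of the input points on its boundary.
The minimum enclosing circle is determined by three boundary points: P_1, P_2, P_3.
Their circumcentre is (37/18, -1.5) with r² = 4505/162.
The farthest remaining point P_5 is at distance² 3029/162 ≤ 4505/162.
The points at distance exactly r from the centre are P_1, P_2, P_3 — 3 points.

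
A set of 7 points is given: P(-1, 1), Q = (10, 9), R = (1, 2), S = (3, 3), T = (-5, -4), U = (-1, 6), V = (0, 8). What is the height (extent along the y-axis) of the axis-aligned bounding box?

13

max y = 9, min y = -4, so height = 13.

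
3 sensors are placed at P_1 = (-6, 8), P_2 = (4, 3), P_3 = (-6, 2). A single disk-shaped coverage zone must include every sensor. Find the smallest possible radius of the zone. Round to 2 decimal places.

Side lengths²: P_1P_2² = 125, P_1P_3² = 36, P_2P_3² = 101.
Since P_1P_2² = 125 < 101 + 36 = 137, the triangle is acute, so the smallest enclosing circle is the circumcircle.
Circumcentre = (-1.25, 5), r² = 31.5625.
r = √(31.5625) ≈ 5.62.

5.62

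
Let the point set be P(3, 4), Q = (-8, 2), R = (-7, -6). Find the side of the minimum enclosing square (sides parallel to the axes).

11

The bounding box has width 11 and height 10.
An axis-aligned square enclosing the set must have side ≥ max(width, height).
So the minimum side is max(11, 10) = 11.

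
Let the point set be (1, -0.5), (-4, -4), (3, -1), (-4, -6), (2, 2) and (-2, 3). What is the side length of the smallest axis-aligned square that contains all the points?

The bounding box has width 7 and height 9.
An axis-aligned square enclosing the set must have side ≥ max(width, height).
So the minimum side is max(7, 9) = 9.

9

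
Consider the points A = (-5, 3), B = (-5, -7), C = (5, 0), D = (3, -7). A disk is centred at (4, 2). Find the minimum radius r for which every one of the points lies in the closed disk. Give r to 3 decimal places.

The required radius is the distance from (4, 2) to the farthest point.
Squared distances: 82, 162, 5, 82.
Maximum is 162, attained at B.
r = √162 ≈ 12.728.

12.728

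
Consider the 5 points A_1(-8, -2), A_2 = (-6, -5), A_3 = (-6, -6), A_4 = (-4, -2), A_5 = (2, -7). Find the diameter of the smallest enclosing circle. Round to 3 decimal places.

11.180

A smallest enclosing disk is always determined by at most three of the input points on its boundary.
The farthest pair is A_1–A_5 with squared distance 125. The circle on this segment as diameter has centre (-3, -4.5) and r² = 125/4 = 31.25.
Check A_2: distance² to centre = 9.25 ≤ 31.25, so it lies inside.
All remaining points lie in this disk, and no smaller disk contains both endpoints, so this is the minimum enclosing circle.
Diameter = 2r = 2√(31.25) ≈ 11.180.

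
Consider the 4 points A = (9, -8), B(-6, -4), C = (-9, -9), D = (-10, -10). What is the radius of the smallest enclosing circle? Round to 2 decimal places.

A smallest enclosing disk is always determined by at most three of the input points on its boundary.
The farthest pair is A–D with squared distance 365. The circle on this segment as diameter has centre (-0.5, -9) and r² = 365/4 = 91.25.
Check B: distance² to centre = 55.25 ≤ 91.25, so it lies inside.
All remaining points lie in this disk, and no smaller disk contains both endpoints, so this is the minimum enclosing circle.
r = √(91.25) ≈ 9.55.

9.55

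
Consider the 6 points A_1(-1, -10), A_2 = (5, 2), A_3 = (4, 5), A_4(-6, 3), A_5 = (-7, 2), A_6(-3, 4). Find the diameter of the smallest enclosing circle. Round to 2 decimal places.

The minimum enclosing circle of a finite set is fixed by two of the points (as a diameter) or three (as a circumcircle).
The minimum enclosing circle is determined by three boundary points: A_1, A_3, A_5.
Their circumcentre is (0, -2) with r² = 65.
The farthest remaining point A_4 is at distance² 61 ≤ 65.
Diameter = 2r = 2√65 ≈ 16.12.

16.12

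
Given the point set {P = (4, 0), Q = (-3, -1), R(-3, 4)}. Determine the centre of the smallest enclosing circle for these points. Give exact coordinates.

(3/14, 1.5)

Side lengths²: PQ² = 50, PR² = 65, QR² = 25.
Since PR² = 65 < 50 + 25 = 75, the triangle is acute, so the smallest enclosing circle is the circumcircle.
Circumcentre = (3/14, 1.5), r² = 1625/98.
Centre = (3/14, 1.5).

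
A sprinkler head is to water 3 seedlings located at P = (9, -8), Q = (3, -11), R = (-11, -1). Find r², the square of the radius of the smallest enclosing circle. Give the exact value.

112.25

Side lengths²: PQ² = 45, PR² = 449, QR² = 296.
Since PR² = 449 ≥ 296 + 45 = 341, the angle opposite PR is not acute, so the smallest enclosing circle has PR as diameter.
Centre = midpoint of PR = (-1, -4.5), r² = 449/4 = 112.25.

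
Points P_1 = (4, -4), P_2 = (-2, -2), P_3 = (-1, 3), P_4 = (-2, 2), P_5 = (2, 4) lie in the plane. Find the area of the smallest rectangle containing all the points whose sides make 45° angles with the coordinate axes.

In coordinates u = x + y, v = x − y the rectangle is axis-aligned; the map (x,y)→(u,v) scales areas by 2.
u-values: 0, -4, 2, 0, 6; range = 6 − (-4) = 10.
v-values: 8, 0, -4, -4, -2; range = 8 − (-4) = 12.
Area = (10 × 12) / 2 = 60.

60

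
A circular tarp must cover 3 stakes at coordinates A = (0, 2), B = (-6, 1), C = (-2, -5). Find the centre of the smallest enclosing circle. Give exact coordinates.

Side lengths²: AB² = 37, AC² = 53, BC² = 52.
Since AC² = 53 < 52 + 37 = 89, the triangle is acute, so the smallest enclosing circle is the circumcircle.
Circumcentre = (-2.575, -1.05), r² = 15.933125.
Centre = (-2.575, -1.05).

(-2.575, -1.05)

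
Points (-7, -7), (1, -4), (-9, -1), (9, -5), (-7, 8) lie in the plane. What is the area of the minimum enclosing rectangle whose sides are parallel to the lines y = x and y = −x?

261

In coordinates u = x + y, v = x − y the rectangle is axis-aligned; the map (x,y)→(u,v) scales areas by 2.
u-values: -14, -3, -10, 4, 1; range = 4 − (-14) = 18.
v-values: 0, 5, -8, 14, -15; range = 14 − (-15) = 29.
Area = (18 × 29) / 2 = 261.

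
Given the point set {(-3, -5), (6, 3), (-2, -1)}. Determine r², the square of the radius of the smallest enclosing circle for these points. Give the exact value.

Call the three points A, B, C in the order given.
Side lengths²: AB² = 145, AC² = 17, BC² = 80.
Since AB² = 145 ≥ 80 + 17 = 97, the angle opposite AB is not acute, so the smallest enclosing circle has AB as diameter.
Centre = midpoint of AB = (1.5, -1), r² = 145/4 = 36.25.

36.25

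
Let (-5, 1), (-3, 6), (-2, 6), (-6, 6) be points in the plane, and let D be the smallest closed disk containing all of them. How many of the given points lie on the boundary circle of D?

By Welzl's lemma the MEC is supported by two points (diametrically opposite) or three points (on a circumcircle).
The minimum enclosing circle is determined by three boundary points: (-5, 1), (-2, 6), (-6, 6).
Their circumcentre is (-4, 3.8) with r² = 8.84.
The farthest remaining point (-3, 6) is at distance² 5.84 ≤ 8.84.
The points at distance exactly r from the centre are (-5, 1), (-2, 6), (-6, 6) — 3 points.

3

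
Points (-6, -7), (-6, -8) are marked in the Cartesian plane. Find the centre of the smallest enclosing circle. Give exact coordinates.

The smallest circle enclosing two points has them as diameter endpoints.
Centre = midpoint = (-6, -7.5); r² = |(-6, -7)−(-6, -8)|²/4 = 1/4 = 0.25.
Centre = (-6, -7.5).

(-6, -7.5)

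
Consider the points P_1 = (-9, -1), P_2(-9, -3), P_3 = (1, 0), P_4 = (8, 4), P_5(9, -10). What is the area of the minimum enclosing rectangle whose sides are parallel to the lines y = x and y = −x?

324

In coordinates u = x + y, v = x − y the rectangle is axis-aligned; the map (x,y)→(u,v) scales areas by 2.
u-values: -10, -12, 1, 12, -1; range = 12 − (-12) = 24.
v-values: -8, -6, 1, 4, 19; range = 19 − (-8) = 27.
Area = (24 × 27) / 2 = 324.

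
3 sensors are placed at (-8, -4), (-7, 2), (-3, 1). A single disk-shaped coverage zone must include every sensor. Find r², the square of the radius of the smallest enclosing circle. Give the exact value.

Call the three points A, B, C in the order given.
Side lengths²: AB² = 37, AC² = 50, BC² = 17.
Since AC² = 50 < 37 + 17 = 54, the triangle is acute, so the smallest enclosing circle is the circumcircle.
Circumcentre = (-5.7, -1.3), r² = 12.58.

12.58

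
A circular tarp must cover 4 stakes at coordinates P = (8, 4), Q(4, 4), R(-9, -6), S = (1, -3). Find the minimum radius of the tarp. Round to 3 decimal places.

The minimum enclosing circle of a finite set is fixed by two of the points (as a diameter) or three (as a circumcircle).
The farthest pair is P–R with squared distance 389. The circle on this segment as diameter has centre (-0.5, -1) and r² = 389/4 = 97.25.
Check Q: distance² to centre = 45.25 ≤ 97.25, so it lies inside.
All remaining points lie in this disk, and no smaller disk contains both endpoints, so this is the minimum enclosing circle.
r = √(97.25) ≈ 9.862.

9.862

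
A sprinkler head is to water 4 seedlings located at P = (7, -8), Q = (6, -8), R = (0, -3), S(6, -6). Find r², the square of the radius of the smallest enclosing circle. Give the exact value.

The farthest pair is P–R with squared distance 74. The circle on this segment as diameter has centre (3.5, -5.5) and r² = 74/4 = 18.5.
Check Q: distance² to centre = 12.5 ≤ 18.5, so it lies inside.
All remaining points lie in this disk, and no smaller disk contains both endpoints, so this is the minimum enclosing circle.

18.5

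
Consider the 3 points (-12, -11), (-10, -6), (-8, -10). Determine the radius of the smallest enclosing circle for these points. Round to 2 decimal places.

Call the three points A, B, C in the order given.
Side lengths²: AB² = 29, AC² = 17, BC² = 20.
Since AB² = 29 < 20 + 17 = 37, the triangle is acute, so the smallest enclosing circle is the circumcircle.
Circumcentre = (-94/9, -157/18), r² = 2465/324.
r = √(2465/324) ≈ 2.76.

2.76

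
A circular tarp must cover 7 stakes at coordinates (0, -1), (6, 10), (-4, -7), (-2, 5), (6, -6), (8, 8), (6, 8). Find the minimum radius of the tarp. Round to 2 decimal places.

9.86

By Welzl's lemma the MEC is supported by two points (diametrically opposite) or three points (on a circumcircle).
The farthest pair is (6, 10)–(-4, -7) with squared distance 389. The circle on this segment as diameter has centre (1, 1.5) and r² = 389/4 = 97.25.
Check (0, -1): distance² to centre = 7.25 ≤ 97.25, so it lies inside.
All remaining points lie in this disk, and no smaller disk contains both endpoints, so this is the minimum enclosing circle.
r = √(97.25) ≈ 9.86.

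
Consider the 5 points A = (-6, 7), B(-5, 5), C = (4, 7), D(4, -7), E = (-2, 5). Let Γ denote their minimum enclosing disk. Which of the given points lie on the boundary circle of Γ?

A, C, D

The minimum enclosing circle of a finite set is fixed by two of the points (as a diameter) or three (as a circumcircle).
The farthest pair is A–D with squared distance 296. The circle on this segment as diameter has centre (-1, 0) and r² = 296/4 = 74.
Check B: distance² to centre = 41 ≤ 74, so it lies inside.
All remaining points lie in this disk, and no smaller disk contains both endpoints, so this is the minimum enclosing circle.
The points at distance exactly r from the centre are A, C, D — 3 points.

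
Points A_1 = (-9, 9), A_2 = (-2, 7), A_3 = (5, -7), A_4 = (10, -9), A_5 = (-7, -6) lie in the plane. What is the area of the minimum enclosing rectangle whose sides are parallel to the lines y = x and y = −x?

333

In coordinates u = x + y, v = x − y the rectangle is axis-aligned; the map (x,y)→(u,v) scales areas by 2.
u-values: 0, 5, -2, 1, -13; range = 5 − (-13) = 18.
v-values: -18, -9, 12, 19, -1; range = 19 − (-18) = 37.
Area = (18 × 37) / 2 = 333.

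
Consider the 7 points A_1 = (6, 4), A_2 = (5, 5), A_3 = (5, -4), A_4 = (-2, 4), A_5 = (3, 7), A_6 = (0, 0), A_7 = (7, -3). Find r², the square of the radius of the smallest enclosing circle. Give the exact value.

32045/961

The minimum enclosing circle of a finite set is fixed by two of the points (as a diameter) or three (as a circumcircle).
The minimum enclosing circle is determined by three boundary points: A_4, A_5, A_7.
Their circumcentre is (95/31, 38/31) with r² = 32045/961.
The farthest remaining point A_3 is at distance² 29844/961 ≤ 32045/961.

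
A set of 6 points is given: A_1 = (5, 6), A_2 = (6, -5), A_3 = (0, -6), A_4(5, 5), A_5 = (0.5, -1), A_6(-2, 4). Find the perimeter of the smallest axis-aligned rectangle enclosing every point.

40

Width = max x − min x = 6 − (-2) = 8.
Height = max y − min y = 6 − (-6) = 12.
Perimeter = 2(8 + 12) = 40.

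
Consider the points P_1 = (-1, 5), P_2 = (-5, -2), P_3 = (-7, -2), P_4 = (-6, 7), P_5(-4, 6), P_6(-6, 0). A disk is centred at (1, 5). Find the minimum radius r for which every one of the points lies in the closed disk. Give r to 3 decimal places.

The required radius is the distance from (1, 5) to the farthest point.
Squared distances: 4, 85, 113, 53, 26, 74.
Maximum is 113, attained at P_3.
r = √113 ≈ 10.630.

10.630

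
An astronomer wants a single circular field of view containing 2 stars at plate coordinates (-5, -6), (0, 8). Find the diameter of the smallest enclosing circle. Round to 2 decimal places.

The smallest circle enclosing two points has them as diameter endpoints.
Centre = midpoint = (-2.5, 1); r² = |(-5, -6)−(0, 8)|²/4 = 221/4 = 55.25.
Diameter = 2r = 2√(55.25) ≈ 14.87.

14.87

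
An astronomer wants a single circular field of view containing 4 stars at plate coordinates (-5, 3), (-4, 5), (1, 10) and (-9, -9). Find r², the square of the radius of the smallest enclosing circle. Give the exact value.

115.25

The farthest pair is (1, 10)–(-9, -9) with squared distance 461. The circle on this segment as diameter has centre (-4, 0.5) and r² = 461/4 = 115.25.
Check (-5, 3): distance² to centre = 7.25 ≤ 115.25, so it lies inside.
All remaining points lie in this disk, and no smaller disk contains both endpoints, so this is the minimum enclosing circle.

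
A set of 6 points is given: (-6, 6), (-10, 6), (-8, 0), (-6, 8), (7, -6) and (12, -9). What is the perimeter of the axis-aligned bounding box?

78

Width = max x − min x = 12 − (-10) = 22.
Height = max y − min y = 8 − (-9) = 17.
Perimeter = 2(22 + 17) = 78.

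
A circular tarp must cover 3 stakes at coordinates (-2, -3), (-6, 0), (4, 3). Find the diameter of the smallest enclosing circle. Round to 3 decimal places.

Call the three points A, B, C in the order given.
Side lengths²: AB² = 25, AC² = 72, BC² = 109.
Since BC² = 109 ≥ 72 + 25 = 97, the angle opposite BC is not acute, so the smallest enclosing circle has BC as diameter.
Centre = midpoint of BC = (-1, 1.5), r² = 109/4 = 27.25.
Diameter = 2r = 2√(27.25) ≈ 10.440.

10.440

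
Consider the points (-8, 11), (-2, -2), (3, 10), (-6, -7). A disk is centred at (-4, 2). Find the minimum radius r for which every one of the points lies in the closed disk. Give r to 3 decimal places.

10.630

The required radius is the distance from (-4, 2) to the farthest point.
Squared distances: 97, 20, 113, 85.
Maximum is 113, attained at (3, 10).
r = √113 ≈ 10.630.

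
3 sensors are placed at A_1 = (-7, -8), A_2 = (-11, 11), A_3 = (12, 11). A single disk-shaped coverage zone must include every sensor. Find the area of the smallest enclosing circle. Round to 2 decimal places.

592.19

Side lengths²: A_1A_2² = 377, A_1A_3² = 722, A_2A_3² = 529.
Since A_1A_3² = 722 < 529 + 377 = 906, the triangle is acute, so the smallest enclosing circle is the circumcircle.
Circumcentre = (0.5, 3.5), r² = 188.5.
Area = π·r² = π·188.5 ≈ 592.19.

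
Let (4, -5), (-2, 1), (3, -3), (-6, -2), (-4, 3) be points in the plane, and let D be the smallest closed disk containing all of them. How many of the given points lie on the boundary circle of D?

By Welzl's lemma the MEC is supported by two points (diametrically opposite) or three points (on a circumcircle).
The minimum enclosing circle is determined by three boundary points: (4, -5), (-6, -2), (-4, 3).
Their circumcentre is (-5/14, -19/14) with r² = 3161/98.
The farthest remaining point (3, -3) is at distance² 1369/98 ≤ 3161/98.
The points at distance exactly r from the centre are (4, -5), (-6, -2), (-4, 3) — 3 points.

3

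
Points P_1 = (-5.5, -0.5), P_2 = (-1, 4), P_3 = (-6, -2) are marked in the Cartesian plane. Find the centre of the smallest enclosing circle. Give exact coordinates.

(-3.5, 1)

Side lengths²: P_1P_2² = 40.5, P_1P_3² = 2.5, P_2P_3² = 61.
Since P_2P_3² = 61 ≥ 40.5 + 2.5 = 43, the angle opposite P_2P_3 is not acute, so the smallest enclosing circle has P_2P_3 as diameter.
Centre = midpoint of P_2P_3 = (-3.5, 1), r² = 61/4 = 15.25.
Centre = (-3.5, 1).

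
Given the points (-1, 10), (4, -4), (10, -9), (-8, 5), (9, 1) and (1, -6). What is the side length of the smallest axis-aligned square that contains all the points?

19

The bounding box has width 18 and height 19.
An axis-aligned square enclosing the set must have side ≥ max(width, height).
So the minimum side is max(18, 19) = 19.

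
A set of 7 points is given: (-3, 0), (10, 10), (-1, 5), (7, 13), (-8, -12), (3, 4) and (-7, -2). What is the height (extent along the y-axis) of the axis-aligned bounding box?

max y = 13, min y = -12, so height = 25.

25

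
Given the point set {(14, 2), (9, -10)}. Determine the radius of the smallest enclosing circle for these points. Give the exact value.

The smallest circle enclosing two points has them as diameter endpoints.
Centre = midpoint = (11.5, -4); r² = |(14, 2)−(9, -10)|²/4 = 169/4 = 42.25.
r = √(42.25) = 6.5.

6.5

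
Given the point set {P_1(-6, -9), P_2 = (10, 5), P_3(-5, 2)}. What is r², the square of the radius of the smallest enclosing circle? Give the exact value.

113

Side lengths²: P_1P_2² = 452, P_1P_3² = 122, P_2P_3² = 234.
Since P_1P_2² = 452 ≥ 234 + 122 = 356, the angle opposite P_1P_2 is not acute, so the smallest enclosing circle has P_1P_2 as diameter.
Centre = midpoint of P_1P_2 = (2, -2), r² = 452/4 = 113.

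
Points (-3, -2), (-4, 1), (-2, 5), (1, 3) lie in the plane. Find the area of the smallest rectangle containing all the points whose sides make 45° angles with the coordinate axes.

27

In coordinates u = x + y, v = x − y the rectangle is axis-aligned; the map (x,y)→(u,v) scales areas by 2.
u-values: -5, -3, 3, 4; range = 4 − (-5) = 9.
v-values: -1, -5, -7, -2; range = -1 − (-7) = 6.
Area = (9 × 6) / 2 = 27.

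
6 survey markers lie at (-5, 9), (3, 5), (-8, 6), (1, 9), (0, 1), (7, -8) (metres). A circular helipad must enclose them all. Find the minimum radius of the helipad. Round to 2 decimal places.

10.41

The minimum enclosing circle is determined by three boundary points: (-5, 9), (-8, 6), (7, -8).
Their circumcentre is (41/58, 17/58) with r² = 182293/1682.
The farthest remaining point (1, 9) is at distance² 127657/1682 ≤ 182293/1682.
r = √(182293/1682) ≈ 10.41.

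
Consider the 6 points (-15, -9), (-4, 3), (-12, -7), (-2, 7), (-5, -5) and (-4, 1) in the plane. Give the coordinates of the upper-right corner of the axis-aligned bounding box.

x-range [-15, -2], y-range [-9, 7].
The upper-right corner is (-2, 7).

(-2, 7)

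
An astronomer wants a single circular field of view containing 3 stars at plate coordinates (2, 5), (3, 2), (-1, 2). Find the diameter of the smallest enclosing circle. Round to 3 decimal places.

4.472

Call the three points A, B, C in the order given.
Side lengths²: AB² = 10, AC² = 18, BC² = 16.
Since AC² = 18 < 16 + 10 = 26, the triangle is acute, so the smallest enclosing circle is the circumcircle.
Circumcentre = (1, 3), r² = 5.
Diameter = 2r = 2√5 ≈ 4.472.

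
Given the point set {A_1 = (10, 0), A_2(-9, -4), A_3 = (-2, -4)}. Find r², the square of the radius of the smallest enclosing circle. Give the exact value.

94.25

Side lengths²: A_1A_2² = 377, A_1A_3² = 160, A_2A_3² = 49.
Since A_1A_2² = 377 ≥ 160 + 49 = 209, the angle opposite A_1A_2 is not acute, so the smallest enclosing circle has A_1A_2 as diameter.
Centre = midpoint of A_1A_2 = (0.5, -2), r² = 377/4 = 94.25.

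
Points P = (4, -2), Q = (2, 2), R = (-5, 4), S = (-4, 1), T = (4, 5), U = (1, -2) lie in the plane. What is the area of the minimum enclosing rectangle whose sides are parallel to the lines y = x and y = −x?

In coordinates u = x + y, v = x − y the rectangle is axis-aligned; the map (x,y)→(u,v) scales areas by 2.
u-values: 2, 4, -1, -3, 9, -1; range = 9 − (-3) = 12.
v-values: 6, 0, -9, -5, -1, 3; range = 6 − (-9) = 15.
Area = (12 × 15) / 2 = 90.

90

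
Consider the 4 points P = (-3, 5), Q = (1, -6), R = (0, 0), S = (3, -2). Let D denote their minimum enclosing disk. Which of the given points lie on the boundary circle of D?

P, Q

The minimum enclosing circle of a finite set is fixed by two of the points (as a diameter) or three (as a circumcircle).
The farthest pair is P–Q with squared distance 137. The circle on this segment as diameter has centre (-1, -0.5) and r² = 137/4 = 34.25.
Check R: distance² to centre = 1.25 ≤ 34.25, so it lies inside.
All remaining points lie in this disk, and no smaller disk contains both endpoints, so this is the minimum enclosing circle.
The points at distance exactly r from the centre are P, Q — 2 points.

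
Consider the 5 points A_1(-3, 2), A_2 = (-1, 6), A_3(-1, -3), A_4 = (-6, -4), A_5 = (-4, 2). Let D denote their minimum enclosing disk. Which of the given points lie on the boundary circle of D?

A_2, A_4

The farthest pair is A_2–A_4 with squared distance 125. The circle on this segment as diameter has centre (-3.5, 1) and r² = 125/4 = 31.25.
Check A_1: distance² to centre = 1.25 ≤ 31.25, so it lies inside.
All remaining points lie in this disk, and no smaller disk contains both endpoints, so this is the minimum enclosing circle.
The points at distance exactly r from the centre are A_2, A_4 — 2 points.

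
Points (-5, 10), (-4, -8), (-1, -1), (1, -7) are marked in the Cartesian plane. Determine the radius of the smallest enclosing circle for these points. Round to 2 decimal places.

9.11

A smallest enclosing disk is always determined by at most three of the input points on its boundary.
The minimum enclosing circle is determined by three boundary points: (-5, 10), (-4, -8), (1, -7).
Their circumcentre is (-45/14, 15/14) with r² = 8125/98.
The farthest remaining point (-1, -1) is at distance² 901/98 ≤ 8125/98.
r = √(8125/98) ≈ 9.11.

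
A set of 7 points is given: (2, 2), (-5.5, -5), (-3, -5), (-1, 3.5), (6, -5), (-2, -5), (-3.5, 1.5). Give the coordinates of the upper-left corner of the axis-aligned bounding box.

(-5.5, 3.5)

x-range [-5.5, 6], y-range [-5, 3.5].
The upper-left corner is (-5.5, 3.5).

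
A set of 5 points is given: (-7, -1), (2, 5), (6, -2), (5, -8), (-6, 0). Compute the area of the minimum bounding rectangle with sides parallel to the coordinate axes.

169

x ranges over [-7, 6], width 13.
y ranges over [-8, 5], height 13.
Area = 13 × 13 = 169.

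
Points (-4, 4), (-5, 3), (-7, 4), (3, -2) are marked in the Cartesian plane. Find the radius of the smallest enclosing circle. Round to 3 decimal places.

A smallest enclosing disk is always determined by at most three of the input points on its boundary.
The farthest pair is (-7, 4)–(3, -2) with squared distance 136. The circle on this segment as diameter has centre (-2, 1) and r² = 136/4 = 34.
Check (-4, 4): distance² to centre = 13 ≤ 34, so it lies inside.
All remaining points lie in this disk, and no smaller disk contains both endpoints, so this is the minimum enclosing circle.
r = √34 ≈ 5.831.

5.831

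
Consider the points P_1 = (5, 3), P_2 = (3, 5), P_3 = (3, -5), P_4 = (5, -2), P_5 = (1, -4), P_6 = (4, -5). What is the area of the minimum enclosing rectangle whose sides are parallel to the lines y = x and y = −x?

In coordinates u = x + y, v = x − y the rectangle is axis-aligned; the map (x,y)→(u,v) scales areas by 2.
u-values: 8, 8, -2, 3, -3, -1; range = 8 − (-3) = 11.
v-values: 2, -2, 8, 7, 5, 9; range = 9 − (-2) = 11.
Area = (11 × 11) / 2 = 60.5.

60.5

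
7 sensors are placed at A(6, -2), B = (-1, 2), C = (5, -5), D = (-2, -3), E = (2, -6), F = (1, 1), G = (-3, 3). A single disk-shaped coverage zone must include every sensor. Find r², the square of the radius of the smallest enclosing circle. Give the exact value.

32

The farthest pair is C–G with squared distance 128. The circle on this segment as diameter has centre (1, -1) and r² = 128/4 = 32.
Check A: distance² to centre = 26 ≤ 32, so it lies inside.
All remaining points lie in this disk, and no smaller disk contains both endpoints, so this is the minimum enclosing circle.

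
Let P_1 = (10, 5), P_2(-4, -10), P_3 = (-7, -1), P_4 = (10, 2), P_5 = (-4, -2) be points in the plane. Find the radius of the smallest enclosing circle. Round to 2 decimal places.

10.26

A smallest enclosing disk is always determined by at most three of the input points on its boundary.
The farthest pair is P_1–P_2 with squared distance 421. The circle on this segment as diameter has centre (3, -2.5) and r² = 421/4 = 105.25.
Check P_3: distance² to centre = 102.25 ≤ 105.25, so it lies inside.
All remaining points lie in this disk, and no smaller disk contains both endpoints, so this is the minimum enclosing circle.
r = √(105.25) ≈ 10.26.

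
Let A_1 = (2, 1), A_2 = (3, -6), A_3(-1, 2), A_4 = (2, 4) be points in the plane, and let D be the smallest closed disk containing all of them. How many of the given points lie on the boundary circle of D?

The farthest pair is A_2–A_4 with squared distance 101. The circle on this segment as diameter has centre (2.5, -1) and r² = 101/4 = 25.25.
Check A_1: distance² to centre = 4.25 ≤ 25.25, so it lies inside.
All remaining points lie in this disk, and no smaller disk contains both endpoints, so this is the minimum enclosing circle.
The points at distance exactly r from the centre are A_2, A_4 — 2 points.

2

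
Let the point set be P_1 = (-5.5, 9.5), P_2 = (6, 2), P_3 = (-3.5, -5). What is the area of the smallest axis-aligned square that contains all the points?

210.25

The bounding box has width 11.5 and height 14.5.
An axis-aligned square enclosing the set must have side ≥ max(width, height).
So the minimum side is max(11.5, 14.5) = 14.5.
Area = 14.5² = 210.25.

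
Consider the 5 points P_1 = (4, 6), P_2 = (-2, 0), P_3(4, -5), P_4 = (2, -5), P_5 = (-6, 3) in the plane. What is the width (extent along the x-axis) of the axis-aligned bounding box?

max x = 4, min x = -6, so width = 10.

10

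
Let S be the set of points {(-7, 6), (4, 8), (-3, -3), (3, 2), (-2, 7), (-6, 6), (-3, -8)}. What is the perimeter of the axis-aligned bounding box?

54

Width = max x − min x = 4 − (-7) = 11.
Height = max y − min y = 8 − (-8) = 16.
Perimeter = 2(11 + 16) = 54.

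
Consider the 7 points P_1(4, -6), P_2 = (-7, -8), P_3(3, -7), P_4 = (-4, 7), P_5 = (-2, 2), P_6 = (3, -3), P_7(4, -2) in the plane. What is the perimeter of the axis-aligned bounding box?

52

Width = max x − min x = 4 − (-7) = 11.
Height = max y − min y = 7 − (-8) = 15.
Perimeter = 2(11 + 15) = 52.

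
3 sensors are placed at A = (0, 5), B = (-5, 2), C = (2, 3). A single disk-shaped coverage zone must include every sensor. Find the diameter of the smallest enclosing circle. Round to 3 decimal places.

Side lengths²: AB² = 34, AC² = 8, BC² = 50.
Since BC² = 50 ≥ 34 + 8 = 42, the angle opposite BC is not acute, so the smallest enclosing circle has BC as diameter.
Centre = midpoint of BC = (-1.5, 2.5), r² = 50/4 = 12.5.
Diameter = 2r = 2√(12.5) ≈ 7.071.

7.071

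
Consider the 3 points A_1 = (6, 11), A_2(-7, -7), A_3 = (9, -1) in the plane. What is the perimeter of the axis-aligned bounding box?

Width = max x − min x = 9 − (-7) = 16.
Height = max y − min y = 11 − (-7) = 18.
Perimeter = 2(16 + 18) = 68.

68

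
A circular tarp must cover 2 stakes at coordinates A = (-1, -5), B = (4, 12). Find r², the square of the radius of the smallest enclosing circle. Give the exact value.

The smallest circle enclosing two points has them as diameter endpoints.
Centre = midpoint = (1.5, 3.5); r² = |AB|²/4 = 314/4 = 78.5.

78.5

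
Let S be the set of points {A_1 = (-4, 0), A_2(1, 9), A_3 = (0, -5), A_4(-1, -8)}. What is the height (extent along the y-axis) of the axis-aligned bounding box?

17

max y = 9, min y = -8, so height = 17.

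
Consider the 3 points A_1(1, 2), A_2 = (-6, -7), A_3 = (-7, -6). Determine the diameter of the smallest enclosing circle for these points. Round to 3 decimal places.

Side lengths²: A_1A_2² = 130, A_1A_3² = 128, A_2A_3² = 2.
Since A_1A_2² = 130 ≥ 128 + 2 = 130, the angle opposite A_1A_2 is not acute, so the smallest enclosing circle has A_1A_2 as diameter.
Centre = midpoint of A_1A_2 = (-2.5, -2.5), r² = 130/4 = 32.5.
Diameter = 2r = 2√(32.5) ≈ 11.402.

11.402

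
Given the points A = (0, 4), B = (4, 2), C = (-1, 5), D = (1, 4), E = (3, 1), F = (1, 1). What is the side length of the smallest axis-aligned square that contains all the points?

5

The bounding box has width 5 and height 4.
An axis-aligned square enclosing the set must have side ≥ max(width, height).
So the minimum side is max(5, 4) = 5.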